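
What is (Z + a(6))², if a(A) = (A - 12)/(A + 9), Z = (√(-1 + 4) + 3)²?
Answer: 6064/25 + 696*√3/5 ≈ 483.66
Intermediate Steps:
Z = (3 + √3)² (Z = (√3 + 3)² = (3 + √3)² ≈ 22.392)
a(A) = (-12 + A)/(9 + A)
(Z + a(6))² = ((3 + √3)² + (-12 + 6)/(9 + 6))² = ((3 + √3)² - 6/15)² = ((3 + √3)² + (1/15)*(-6))² = ((3 + √3)² - ⅖)² = (-⅖ + (3 + √3)²)²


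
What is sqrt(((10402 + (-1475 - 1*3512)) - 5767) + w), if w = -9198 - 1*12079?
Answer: I*sqrt(21629) ≈ 147.07*I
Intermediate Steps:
w = -21277 (w = -9198 - 12079 = -21277)
sqrt(((10402 + (-1475 - 1*3512)) - 5767) + w) = sqrt(((10402 + (-1475 - 1*3512)) - 5767) - 21277) = sqrt(((10402 + (-1475 - 3512)) - 5767) - 21277) = sqrt(((10402 - 4987) - 5767) - 21277) = sqrt((5415 - 5767) - 21277) = sqrt(-352 - 21277) = sqrt(-21629) = I*sqrt(21629)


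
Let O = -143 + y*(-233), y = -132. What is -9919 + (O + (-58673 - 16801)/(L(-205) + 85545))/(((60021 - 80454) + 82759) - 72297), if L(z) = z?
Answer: -4221469450803/425462570 ≈ -9922.1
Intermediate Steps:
O = 30613 (O = -143 - 132*(-233) = -143 + 30756 = 30613)
-9919 + (O + (-58673 - 16801)/(L(-205) + 85545))/(((60021 - 80454) + 82759) - 72297) = -9919 + (30613 + (-58673 - 16801)/(-205 + 85545))/(((60021 - 80454) + 82759) - 72297) = -9919 + (30613 - 75474/85340)/((-20433 + 82759) - 72297) = -9919 + (30613 - 75474*1/85340)/(62326 - 72297) = -9919 + (30613 - 37737/42670)/(-9971) = -9919 + (1306218973/42670)*(-1/9971) = -9919 - 1306218973/425462570 = -4221469450803/425462570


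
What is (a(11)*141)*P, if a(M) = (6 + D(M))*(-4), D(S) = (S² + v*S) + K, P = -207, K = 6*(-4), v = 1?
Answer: 13309272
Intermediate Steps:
K = -24
D(S) = -24 + S + S² (D(S) = (S² + 1*S) - 24 = (S² + S) - 24 = (S + S²) - 24 = -24 + S + S²)
a(M) = 72 - 4*M - 4*M² (a(M) = (6 + (-24 + M + M²))*(-4) = (-18 + M + M²)*(-4) = 72 - 4*M - 4*M²)
(a(11)*141)*P = ((72 - 4*11 - 4*11²)*141)*(-207) = ((72 - 44 - 4*121)*141)*(-207) = ((72 - 44 - 484)*141)*(-207) = -456*141*(-207) = -64296*(-207) = 13309272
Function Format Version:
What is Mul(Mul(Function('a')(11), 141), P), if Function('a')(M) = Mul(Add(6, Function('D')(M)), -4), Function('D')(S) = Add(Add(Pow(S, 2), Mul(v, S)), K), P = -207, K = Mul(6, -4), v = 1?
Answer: 13309272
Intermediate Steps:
K = -24
Function('D')(S) = Add(-24, S, Pow(S, 2)) (Function('D')(S) = Add(Add(Pow(S, 2), Mul(1, S)), -24) = Add(Add(Pow(S, 2), S), -24) = Add(Add(S, Pow(S, 2)), -24) = Add(-24, S, Pow(S, 2)))
Function('a')(M) = Add(72, Mul(-4, M), Mul(-4, Pow(M, 2))) (Function('a')(M) = Mul(Add(6, Add(-24, M, Pow(M, 2))), -4) = Mul(Add(-18, M, Pow(M, 2)), -4) = Add(72, Mul(-4, M), Mul(-4, Pow(M, 2))))
Mul(Mul(Function('a')(11), 141), P) = Mul(Mul(Add(72, Mul(-4, 11), Mul(-4, Pow(11, 2))), 141), -207) = Mul(Mul(Add(72, -44, Mul(-4, 121)), 141), -207) = Mul(Mul(Add(72, -44, -484), 141), -207) = Mul(Mul(-456, 141), -207) = Mul(-64296, -207) = 13309272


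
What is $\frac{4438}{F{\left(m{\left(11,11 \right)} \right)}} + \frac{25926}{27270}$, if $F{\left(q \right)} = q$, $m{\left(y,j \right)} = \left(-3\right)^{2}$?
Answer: $\frac{2245511}{4545} \approx 494.06$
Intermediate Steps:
$m{\left(y,j \right)} = 9$
$\frac{4438}{F{\left(m{\left(11,11 \right)} \right)}} + \frac{25926}{27270} = \frac{4438}{9} + \frac{25926}{27270} = 4438 \cdot \frac{1}{9} + 25926 \cdot \frac{1}{27270} = \frac{4438}{9} + \frac{4321}{4545} = \frac{2245511}{4545}$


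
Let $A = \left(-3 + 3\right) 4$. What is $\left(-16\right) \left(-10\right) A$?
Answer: $0$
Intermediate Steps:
$A = 0$ ($A = 0 \cdot 4 = 0$)
$\left(-16\right) \left(-10\right) A = \left(-16\right) \left(-10\right) 0 = 160 \cdot 0 = 0$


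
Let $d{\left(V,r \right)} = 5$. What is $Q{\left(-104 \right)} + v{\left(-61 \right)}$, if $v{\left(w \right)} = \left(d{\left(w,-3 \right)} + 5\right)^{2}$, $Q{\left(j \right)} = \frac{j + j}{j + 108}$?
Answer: $48$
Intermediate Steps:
$Q{\left(j \right)} = \frac{2 j}{108 + j}$
$v{\left(w \right)} = 100$ ($v{\left(w \right)} = \left(5 + 5\right)^{2} = 10^{2} = 100$)
$Q{\left(-104 \right)} + v{\left(-61 \right)} = 2 \left(-104\right) \frac{1}{108 - 104} + 100 = 2 \left(-104\right) \frac{1}{4} + 100 = -52 + 100 = 48$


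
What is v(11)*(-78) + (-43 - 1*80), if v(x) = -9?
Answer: 579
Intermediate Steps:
v(11)*(-78) + (-43 - 1*80) = -9*(-78) + (-43 - 1*80) = 702 + (-43 - 80) = 702 - 123 = 579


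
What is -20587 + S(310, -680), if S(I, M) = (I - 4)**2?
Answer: 73049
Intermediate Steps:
S(I, M) = (-4 + I)**2
-20587 + S(310, -680) = -20587 + (-4 + 310)**2 = -20587 + 306**2 = -20587 + 93636 = 73049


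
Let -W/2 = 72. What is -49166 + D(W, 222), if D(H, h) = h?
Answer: -48944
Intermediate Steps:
W = -144 (W = -2*72 = -144)
-49166 + D(W, 222) = -49166 + 222 = -48944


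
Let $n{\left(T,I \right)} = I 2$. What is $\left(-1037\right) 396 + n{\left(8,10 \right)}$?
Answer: $-410632$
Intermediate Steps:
$n{\left(T,I \right)} = 2 I$
$\left(-1037\right) 396 + n{\left(8,10 \right)} = \left(-1037\right) 396 + 2 \cdot 10 = -410652 + 20 = -410632$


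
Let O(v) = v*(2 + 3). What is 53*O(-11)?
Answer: -2915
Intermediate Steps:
O(v) = 5*v (O(v) = v*5 = 5*v)
53*O(-11) = 53*(5*(-11)) = 53*(-55) = -2915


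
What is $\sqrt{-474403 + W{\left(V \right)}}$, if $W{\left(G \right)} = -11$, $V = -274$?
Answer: $i \sqrt{474414} \approx 688.78 i$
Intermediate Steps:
$\sqrt{-474403 + W{\left(V \right)}} = \sqrt{-474403 - 11} = \sqrt{-474414} = i \sqrt{474414}$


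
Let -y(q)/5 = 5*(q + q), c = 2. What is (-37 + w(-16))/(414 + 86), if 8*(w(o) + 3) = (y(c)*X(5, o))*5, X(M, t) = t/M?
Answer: 8/25 ≈ 0.32000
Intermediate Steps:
y(q) = -50*q (y(q) = -25*(q + q) = -25*2*q = -50*q)
w(o) = -3 - 25*o/2 (w(o) = -3 + (((-50*2)*(o/5))*5)/8 = -3 + (-100*o/5*5)/8 = -3 + (-20*o*5)/8 = -3 + (-100*o)/8 = -3 - 25*o/2)
(-37 + w(-16))/(414 + 86) = (-37 + (-3 - 25/2*(-16)))/(414 + 86) = (-37 + (-3 + 200))/500 = (-37 + 197)*(1/500) = 160*(1/500) = 8/25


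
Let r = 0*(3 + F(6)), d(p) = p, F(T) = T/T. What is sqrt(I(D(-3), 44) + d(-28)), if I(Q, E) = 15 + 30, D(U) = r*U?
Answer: sqrt(17) ≈ 4.1231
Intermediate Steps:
F(T) = 1
r = 0 (r = 0*(3 + 1) = 0*4 = 0)
D(U) = 0 (D(U) = 0*U = 0)
I(Q, E) = 45
sqrt(I(D(-3), 44) + d(-28)) = sqrt(45 - 28) = sqrt(17)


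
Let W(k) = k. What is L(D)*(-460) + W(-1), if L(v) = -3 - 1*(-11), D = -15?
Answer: -3681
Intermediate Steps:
L(v) = 8 (L(v) = -3 + 11 = 8)
L(D)*(-460) + W(-1) = 8*(-460) - 1 = -3680 - 1 = -3681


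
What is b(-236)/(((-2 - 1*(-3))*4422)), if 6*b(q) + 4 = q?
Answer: -20/2211 ≈ -0.0090457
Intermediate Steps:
b(q) = -2/3 + q/6
b(-236)/(((-2 - 1*(-3))*4422)) = (-2/3 + (1/6)*(-236))/(((-2 - 1*(-3))*4422)) = (-2/3 - 118/3)/(((-2 + 3)*4422)) = -40/(1*4422) = -40/4422 = -40*1/4422 = -20/2211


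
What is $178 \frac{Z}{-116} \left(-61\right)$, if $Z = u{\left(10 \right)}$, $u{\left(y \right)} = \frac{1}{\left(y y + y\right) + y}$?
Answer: $\frac{5429}{6960} \approx 0.78003$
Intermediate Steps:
$u{\left(y \right)} = \frac{1}{y^{2} + 2 y}$ ($u{\left(y \right)} = \frac{1}{\left(y^{2} + y\right) + y} = \frac{1}{\left(y + y^{2}\right) + y} = \frac{1}{y^{2} + 2 y}$)
$Z = \frac{1}{120}$ ($Z = \frac{1}{10 \left(2 + 10\right)} = \frac{1}{10 \cdot 12} = \frac{1}{10} \cdot \frac{1}{12} = \frac{1}{120} \approx 0.0083333$)
$178 \frac{Z}{-116} \left(-61\right) = 178 \frac{1}{120 \left(-116\right)} \left(-61\right) = 178 \cdot \frac{1}{120} \left(- \frac{1}{116}\right) \left(-61\right) = 178 \left(- \frac{1}{13920}\right) \left(-61\right) = \left(- \frac{89}{6960}\right) \left(-61\right) = \frac{5429}{6960}$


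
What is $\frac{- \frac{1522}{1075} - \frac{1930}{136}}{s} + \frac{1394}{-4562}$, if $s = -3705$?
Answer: $- \frac{186170016749}{617775775500} \approx -0.30136$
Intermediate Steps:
$\frac{- \frac{1522}{1075} - \frac{1930}{136}}{s} + \frac{1394}{-4562} = \frac{- \frac{1522}{1075} - \frac{1930}{136}}{-3705} + \frac{1394}{-4562} = \left(\left(-1522\right) \frac{1}{1075} - \frac{965}{68}\right) \left(- \frac{1}{3705}\right) + 1394 \left(- \frac{1}{4562}\right) = \left(- \frac{1522}{1075} - \frac{965}{68}\right) \left(- \frac{1}{3705}\right) - \frac{697}{2281} = \left(- \frac{1140871}{73100}\right) \left(- \frac{1}{3705}\right) - \frac{697}{2281} = \frac{1140871}{270835500} - \frac{697}{2281} = - \frac{186170016749}{617775775500}$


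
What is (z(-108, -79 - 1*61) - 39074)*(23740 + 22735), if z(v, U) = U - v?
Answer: -1817451350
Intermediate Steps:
(z(-108, -79 - 1*61) - 39074)*(23740 + 22735) = (((-79 - 1*61) - 1*(-108)) - 39074)*(23740 + 22735) = (((-79 - 61) + 108) - 39074)*46475 = ((-140 + 108) - 39074)*46475 = (-32 - 39074)*46475 = -39106*46475 = -1817451350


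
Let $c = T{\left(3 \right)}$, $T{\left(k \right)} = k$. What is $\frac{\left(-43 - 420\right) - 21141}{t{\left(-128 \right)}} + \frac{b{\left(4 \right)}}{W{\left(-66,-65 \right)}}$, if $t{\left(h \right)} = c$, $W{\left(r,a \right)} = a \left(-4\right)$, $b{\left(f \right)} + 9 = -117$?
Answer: $- \frac{2808709}{390} \approx -7201.8$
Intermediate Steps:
$b{\left(f \right)} = -126$ ($b{\left(f \right)} = -9 - 117 = -126$)
$W{\left(r,a \right)} = - 4 a$
$c = 3$
$t{\left(h \right)} = 3$
$\frac{\left(-43 - 420\right) - 21141}{t{\left(-128 \right)}} + \frac{b{\left(4 \right)}}{W{\left(-66,-65 \right)}} = \frac{\left(-43 - 420\right) - 21141}{3} - \frac{126}{\left(-4\right) \left(-65\right)} = \left(\left(-43 - 420\right) - 21141\right) \frac{1}{3} - \frac{126}{260} = \left(-463 - 21141\right) \frac{1}{3} - \frac{63}{130} = \left(-21604\right) \frac{1}{3} - \frac{63}{130} = - \frac{21604}{3} - \frac{63}{130} = - \frac{2808709}{390}$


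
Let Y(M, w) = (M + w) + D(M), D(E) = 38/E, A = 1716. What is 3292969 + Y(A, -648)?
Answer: 2826283765/858 ≈ 3.2940e+6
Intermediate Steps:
Y(M, w) = M + w + 38/M (Y(M, w) = (M + w) + 38/M = M + w + 38/M)
3292969 + Y(A, -648) = 3292969 + (1716 - 648 + 38/1716) = 3292969 + (1716 - 648 + 38*(1/1716)) = 3292969 + (1716 - 648 + 19/858) = 3292969 + 916363/858 = 2826283765/858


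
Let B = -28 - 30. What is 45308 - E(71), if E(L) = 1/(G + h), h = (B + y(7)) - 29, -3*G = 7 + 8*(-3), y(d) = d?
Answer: 10103687/223 ≈ 45308.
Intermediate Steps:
B = -58
G = 17/3 (G = -(7 + 8*(-3))/3 = -(7 - 24)/3 = -1/3*(-17) = 17/3 ≈ 5.6667)
h = -80 (h = (-58 + 7) - 29 = -51 - 29 = -80)
E(L) = -3/223 (E(L) = 1/(17/3 - 80) = 1/(-223/3) = -3/223)
45308 - E(71) = 45308 - 1*(-3/223) = 45308 + 3/223 = 10103687/223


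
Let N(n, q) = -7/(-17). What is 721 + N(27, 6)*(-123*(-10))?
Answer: 20867/17 ≈ 1227.5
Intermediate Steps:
N(n, q) = 7/17 (N(n, q) = -7*(-1/17) = 7/17)
721 + N(27, 6)*(-123*(-10)) = 721 + 7*(-123*(-10))/17 = 721 + (7/17)*1230 = 721 + 8610/17 = 20867/17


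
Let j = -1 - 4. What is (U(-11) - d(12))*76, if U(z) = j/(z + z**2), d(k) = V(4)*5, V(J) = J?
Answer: -16758/11 ≈ -1523.5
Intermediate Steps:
d(k) = 20 (d(k) = 4*5 = 20)
j = -5
U(z) = -5/(z + z**2)
(U(-11) - d(12))*76 = (-5/(-11*(1 - 11)) - 1*20)*76 = (-5*(-1/11)/(-10) - 20)*76 = (-5*(-1/11)*(-1/10) - 20)*76 = (-1/22 - 20)*76 = -441/22*76 = -16758/11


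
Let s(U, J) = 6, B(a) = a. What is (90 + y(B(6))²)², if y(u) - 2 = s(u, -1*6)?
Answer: 23716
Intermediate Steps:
y(u) = 8 (y(u) = 2 + 6 = 8)
(90 + y(B(6))²)² = (90 + 8²)² = (90 + 64)² = 154² = 23716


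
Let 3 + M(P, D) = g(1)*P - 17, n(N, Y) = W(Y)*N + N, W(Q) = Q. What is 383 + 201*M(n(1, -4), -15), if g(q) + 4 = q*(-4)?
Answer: 1187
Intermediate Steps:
g(q) = -4 - 4*q (g(q) = -4 + q*(-4) = -4 - 4*q)
n(N, Y) = N + N*Y (n(N, Y) = Y*N + N = N*Y + N = N + N*Y)
M(P, D) = -20 - 8*P (M(P, D) = -3 + ((-4 - 4*1)*P - 17) = -3 + ((-4 - 4)*P - 17) = -3 + (-8*P - 17) = -3 + (-17 - 8*P) = -20 - 8*P)
383 + 201*M(n(1, -4), -15) = 383 + 201*(-20 - 8*(1 - 4)) = 383 + 201*(-20 - 8*(-3)) = 383 + 201*(-20 + 24) = 383 + 201*4 = 383 + 804 = 1187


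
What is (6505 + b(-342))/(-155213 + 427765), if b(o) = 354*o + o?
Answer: -16415/38936 ≈ -0.42159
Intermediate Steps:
b(o) = 355*o
(6505 + b(-342))/(-155213 + 427765) = (6505 + 355*(-342))/(-155213 + 427765) = (6505 - 121410)/272552 = -114905*1/272552 = -16415/38936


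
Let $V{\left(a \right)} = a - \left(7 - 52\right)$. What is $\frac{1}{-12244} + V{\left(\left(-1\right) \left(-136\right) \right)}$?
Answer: $\frac{2216163}{12244} \approx 181.0$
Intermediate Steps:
$V{\left(a \right)} = 45 + a$ ($V{\left(a \right)} = a - \left(7 - 52\right) = a - -45 = a + 45 = 45 + a$)
$\frac{1}{-12244} + V{\left(\left(-1\right) \left(-136\right) \right)} = \frac{1}{-12244} + \left(45 - -136\right) = - \frac{1}{12244} + \left(45 + 136\right) = - \frac{1}{12244} + 181 = \frac{2216163}{12244}$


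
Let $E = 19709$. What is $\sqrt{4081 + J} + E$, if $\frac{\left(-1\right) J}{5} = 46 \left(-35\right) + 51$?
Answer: $19709 + 2 \sqrt{2969} \approx 19818.0$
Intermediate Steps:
$J = 7795$ ($J = - 5 \left(46 \left(-35\right) + 51\right) = - 5 \left(-1610 + 51\right) = \left(-5\right) \left(-1559\right) = 7795$)
$\sqrt{4081 + J} + E = \sqrt{4081 + 7795} + 19709 = \sqrt{11876} + 19709 = 2 \sqrt{2969} + 19709 = 19709 + 2 \sqrt{2969}$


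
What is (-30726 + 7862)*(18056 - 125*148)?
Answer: 10151616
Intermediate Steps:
(-30726 + 7862)*(18056 - 125*148) = -22864*(18056 - 18500) = -22864*(-444) = 10151616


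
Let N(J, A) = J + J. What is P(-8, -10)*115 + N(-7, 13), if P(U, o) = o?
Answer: -1164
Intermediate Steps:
N(J, A) = 2*J
P(-8, -10)*115 + N(-7, 13) = -10*115 + 2*(-7) = -1150 - 14 = -1164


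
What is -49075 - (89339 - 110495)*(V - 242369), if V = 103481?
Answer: -2938363603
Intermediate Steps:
-49075 - (89339 - 110495)*(V - 242369) = -49075 - (89339 - 110495)*(103481 - 242369) = -49075 - (-21156)*(-138888) = -49075 - 1*2938314528 = -49075 - 2938314528 = -2938363603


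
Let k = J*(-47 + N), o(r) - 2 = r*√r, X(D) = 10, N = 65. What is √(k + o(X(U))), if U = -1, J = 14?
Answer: √(254 + 10*√10) ≈ 16.900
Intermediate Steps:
o(r) = 2 + r^(3/2) (o(r) = 2 + r*√r = 2 + r^(3/2))
k = 252 (k = 14*(-47 + 65) = 14*18 = 252)
√(k + o(X(U))) = √(252 + (2 + 10^(3/2))) = √(252 + (2 + 10*√10)) = √(254 + 10*√10)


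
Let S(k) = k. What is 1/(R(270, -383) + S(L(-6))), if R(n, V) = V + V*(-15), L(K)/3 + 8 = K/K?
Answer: 1/5341 ≈ 0.00018723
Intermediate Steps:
L(K) = -21 (L(K) = -24 + 3*(K/K) = -24 + 3*1 = -24 + 3 = -21)
R(n, V) = -14*V (R(n, V) = V - 15*V = -14*V)
1/(R(270, -383) + S(L(-6))) = 1/(-14*(-383) - 21) = 1/(5362 - 21) = 1/5341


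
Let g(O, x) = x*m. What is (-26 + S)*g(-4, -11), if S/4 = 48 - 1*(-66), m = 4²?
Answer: -75680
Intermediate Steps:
m = 16
g(O, x) = 16*x (g(O, x) = x*16 = 16*x)
S = 456 (S = 4*(48 - 1*(-66)) = 4*(48 + 66) = 4*114 = 456)
(-26 + S)*g(-4, -11) = (-26 + 456)*(16*(-11)) = 430*(-176) = -75680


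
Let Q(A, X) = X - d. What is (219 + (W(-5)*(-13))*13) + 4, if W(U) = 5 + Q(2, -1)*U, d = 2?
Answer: -3157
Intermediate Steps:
Q(A, X) = -2 + X (Q(A, X) = X - 1*2 = X - 2 = -2 + X)
W(U) = 5 - 3*U (W(U) = 5 + (-2 - 1)*U = 5 - 3*U)
(219 + (W(-5)*(-13))*13) + 4 = (219 + ((5 - 3*(-5))*(-13))*13) + 4 = (219 + ((5 + 15)*(-13))*13) + 4 = (219 + (20*(-13))*13) + 4 = (219 - 260*13) + 4 = (219 - 3380) + 4 = -3161 + 4 = -3157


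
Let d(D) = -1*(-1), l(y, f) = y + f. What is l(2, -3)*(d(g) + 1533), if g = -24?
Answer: -1534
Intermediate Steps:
l(y, f) = f + y
d(D) = 1
l(2, -3)*(d(g) + 1533) = (-3 + 2)*(1 + 1533) = -1*1534 = -1534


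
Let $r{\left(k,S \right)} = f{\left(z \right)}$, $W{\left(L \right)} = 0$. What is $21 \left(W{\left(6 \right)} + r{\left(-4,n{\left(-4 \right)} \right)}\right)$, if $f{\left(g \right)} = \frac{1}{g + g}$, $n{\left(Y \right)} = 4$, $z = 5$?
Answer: $\frac{21}{10} \approx 2.1$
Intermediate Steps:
$f{\left(g \right)} = \frac{1}{2 g}$
$r{\left(k,S \right)} = \frac{1}{10}$ ($r{\left(k,S \right)} = \frac{1}{2 \cdot 5} = \frac{1}{2} \cdot \frac{1}{5} = \frac{1}{10}$)
$21 \left(W{\left(6 \right)} + r{\left(-4,n{\left(-4 \right)} \right)}\right) = 21 \left(0 + \frac{1}{10}\right) = 21 \cdot \frac{1}{10} = \frac{21}{10}$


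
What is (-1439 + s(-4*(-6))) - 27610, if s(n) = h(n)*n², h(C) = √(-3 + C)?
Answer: -29049 + 576*√21 ≈ -26409.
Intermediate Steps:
s(n) = n²*√(-3 + n) (s(n) = √(-3 + n)*n² = n²*√(-3 + n))
(-1439 + s(-4*(-6))) - 27610 = (-1439 + (-4*(-6))²*√(-3 - 4*(-6))) - 27610 = (-1439 + 24²*√(-3 + 24)) - 27610 = (-1439 + 576*√21) - 27610 = -29049 + 576*√21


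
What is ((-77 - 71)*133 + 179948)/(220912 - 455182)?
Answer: -80132/117135 ≈ -0.68410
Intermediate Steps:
((-77 - 71)*133 + 179948)/(220912 - 455182) = (-148*133 + 179948)/(-234270) = (-19684 + 179948)*(-1/234270) = 160264*(-1/234270) = -80132/117135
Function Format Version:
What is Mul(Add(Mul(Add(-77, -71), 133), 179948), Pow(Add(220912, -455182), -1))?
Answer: Rational(-80132, 117135) ≈ -0.68410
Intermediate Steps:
Mul(Add(Mul(Add(-77, -71), 133), 179948), Pow(Add(220912, -455182), -1)) = Mul(Add(Mul(-148, 133), 179948), Pow(-234270, -1)) = Mul(Add(-19684, 179948), Rational(-1, 234270)) = Mul(160264, Rational(-1, 234270)) = Rational(-80132, 117135)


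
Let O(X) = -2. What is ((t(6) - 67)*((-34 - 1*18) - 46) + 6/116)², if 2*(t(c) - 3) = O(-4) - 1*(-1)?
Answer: 134410957641/3364 ≈ 3.9956e+7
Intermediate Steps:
t(c) = 5/2 (t(c) = 3 + (-2 - 1*(-1))/2 = 3 + (-2 + 1)/2 = 3 + (½)*(-1) = 3 - ½ = 5/2)
((t(6) - 67)*((-34 - 1*18) - 46) + 6/116)² = ((5/2 - 67)*((-34 - 1*18) - 46) + 6/116)² = (-129*((-34 - 18) - 46)/2 + 6*(1/116))² = (-129*(-52 - 46)/2 + 3/58)² = (-129/2*(-98) + 3/58)² = (6321 + 3/58)² = (366621/58)² = 134410957641/3364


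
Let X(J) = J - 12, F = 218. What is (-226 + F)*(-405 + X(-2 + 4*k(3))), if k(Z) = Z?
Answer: 3256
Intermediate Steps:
X(J) = -12 + J
(-226 + F)*(-405 + X(-2 + 4*k(3))) = (-226 + 218)*(-405 + (-12 + (-2 + 4*3))) = -8*(-405 + (-12 + (-2 + 12))) = -8*(-405 + (-12 + 10)) = -8*(-405 - 2) = -8*(-407) = 3256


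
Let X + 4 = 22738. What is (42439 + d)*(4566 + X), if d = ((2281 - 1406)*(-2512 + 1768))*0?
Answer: 1158584700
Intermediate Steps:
X = 22734 (X = -4 + 22738 = 22734)
d = 0 (d = (875*(-744))*0 = -651000*0 = 0)
(42439 + d)*(4566 + X) = (42439 + 0)*(4566 + 22734) = 42439*27300 = 1158584700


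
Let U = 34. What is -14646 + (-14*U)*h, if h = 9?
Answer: -18930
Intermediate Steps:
-14646 + (-14*U)*h = -14646 - 14*34*9 = -14646 - 476*9 = -14646 - 4284 = -18930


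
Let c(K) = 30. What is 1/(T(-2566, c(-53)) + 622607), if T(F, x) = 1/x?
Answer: 30/18678211 ≈ 1.6061e-6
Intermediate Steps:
1/(T(-2566, c(-53)) + 622607) = 1/(1/30 + 622607) = 1/(18678211/30) = 30/18678211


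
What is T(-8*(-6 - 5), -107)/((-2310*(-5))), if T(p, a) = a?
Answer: -107/11550 ≈ -0.0092641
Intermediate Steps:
T(-8*(-6 - 5), -107)/((-2310*(-5))) = -107/((-2310*(-5))) = -107/11550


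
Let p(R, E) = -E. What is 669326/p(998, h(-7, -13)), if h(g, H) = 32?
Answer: -334663/16 ≈ -20916.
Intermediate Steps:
669326/p(998, h(-7, -13)) = 669326/((-1*32)) = 669326/(-32) = 669326*(-1/32) = -334663/16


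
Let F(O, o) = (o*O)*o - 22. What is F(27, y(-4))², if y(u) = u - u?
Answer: 484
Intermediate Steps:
y(u) = 0
F(O, o) = -22 + O*o² (F(O, o) = (O*o)*o - 22 = O*o² - 22 = -22 + O*o²)
F(27, y(-4))² = (-22 + 27*0²)² = (-22 + 27*0)² = (-22 + 0)² = (-22)² = 484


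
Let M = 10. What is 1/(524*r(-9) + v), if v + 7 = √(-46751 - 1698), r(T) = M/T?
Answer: -47727/32046178 - 81*I*√48449/32046178 ≈ -0.0014893 - 0.00055635*I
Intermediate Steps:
r(T) = 10/T
v = -7 + I*√48449 (v = -7 + √(-46751 - 1698) = -7 + √(-48449) = -7 + I*√48449 ≈ -7.0 + 220.11*I)
1/(524*r(-9) + v) = 1/(524*(10/(-9)) + (-7 + I*√48449)) = 1/(524*(10*(-⅑)) + (-7 + I*√48449)) = 1/(524*(-10/9) + (-7 + I*√48449)) = 1/(-5240/9 + (-7 + I*√48449)) = 1/(-5303/9 + I*√48449)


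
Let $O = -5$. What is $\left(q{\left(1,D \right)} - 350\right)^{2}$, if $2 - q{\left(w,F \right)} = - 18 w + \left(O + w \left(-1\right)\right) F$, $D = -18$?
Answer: $191844$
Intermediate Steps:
$q{\left(w,F \right)} = 2 + 18 w - F \left(-5 - w\right)$ ($q{\left(w,F \right)} = 2 - \left(- 18 w + \left(-5 + w \left(-1\right)\right) F\right) = 2 - \left(- 18 w + \left(-5 - w\right) F\right) = 2 - \left(- 18 w + F \left(-5 - w\right)\right) = 2 + 18 w - F \left(-5 - w\right)$)
$\left(q{\left(1,D \right)} - 350\right)^{2} = \left(\left(2 + 5 \left(-18\right) + 18 \cdot 1 - 18\right) - 350\right)^{2} = \left(\left(2 - 90 + 18 - 18\right) - 350\right)^{2} = \left(-88 - 350\right)^{2} = \left(-438\right)^{2} = 191844$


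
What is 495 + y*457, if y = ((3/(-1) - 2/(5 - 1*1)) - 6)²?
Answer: 166957/4 ≈ 41739.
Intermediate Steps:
y = 361/4 (y = ((3*(-1) - 2/(5 - 1)) - 6)² = ((-3 - 2/4) - 6)² = ((-3 - 2*¼) - 6)² = ((-3 - ½) - 6)² = (-7/2 - 6)² = (-19/2)² = 361/4 ≈ 90.250)
495 + y*457 = 495 + (361/4)*457 = 495 + 164977/4 = 166957/4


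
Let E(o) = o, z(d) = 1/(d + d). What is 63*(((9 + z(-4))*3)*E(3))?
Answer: 40257/8 ≈ 5032.1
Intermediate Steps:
z(d) = 1/(2*d)
63*(((9 + z(-4))*3)*E(3)) = 63*(((9 + (½)/(-4))*3)*3) = 63*(((9 + (½)*(-¼))*3)*3) = 63*(((9 - ⅛)*3)*3) = 63*(((71/8)*3)*3) = 63*((213/8)*3) = 63*(639/8) = 40257/8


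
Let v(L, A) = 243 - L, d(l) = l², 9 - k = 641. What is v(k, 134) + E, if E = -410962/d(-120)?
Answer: 6094519/7200 ≈ 846.46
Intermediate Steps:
k = -632 (k = 9 - 1*641 = 9 - 641 = -632)
E = -205481/7200 (E = -410962/((-120)²) = -410962/14400 = -410962*1/14400 = -205481/7200 ≈ -28.539)
v(k, 134) + E = (243 - 1*(-632)) - 205481/7200 = (243 + 632) - 205481/7200 = 875 - 205481/7200 = 6094519/7200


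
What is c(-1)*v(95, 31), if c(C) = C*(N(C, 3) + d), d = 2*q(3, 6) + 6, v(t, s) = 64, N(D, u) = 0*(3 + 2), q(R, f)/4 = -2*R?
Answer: 2688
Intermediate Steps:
q(R, f) = -8*R (q(R, f) = 4*(-2*R) = -8*R)
N(D, u) = 0 (N(D, u) = 0*5 = 0)
d = -42 (d = 2*(-8*3) + 6 = 2*(-24) + 6 = -48 + 6 = -42)
c(C) = -42*C (c(C) = C*(0 - 42) = C*(-42) = -42*C)
c(-1)*v(95, 31) = -42*(-1)*64 = 42*64 = 2688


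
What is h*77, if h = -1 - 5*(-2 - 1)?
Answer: 1078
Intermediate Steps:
h = 14 (h = -1 - 5*(-3) = -1 + 15 = 14)
h*77 = 14*77 = 1078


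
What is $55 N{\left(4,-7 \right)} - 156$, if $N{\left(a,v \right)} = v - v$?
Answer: $-156$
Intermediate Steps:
$N{\left(a,v \right)} = 0$
$55 N{\left(4,-7 \right)} - 156 = 55 \cdot 0 - 156 = 0 - 156 = -156$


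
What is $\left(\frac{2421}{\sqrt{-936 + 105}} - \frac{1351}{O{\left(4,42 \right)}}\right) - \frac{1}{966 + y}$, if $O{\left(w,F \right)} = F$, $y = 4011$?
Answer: $- \frac{320189}{9954} - \frac{807 i \sqrt{831}}{277} \approx -32.167 - 83.984 i$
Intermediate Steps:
$\left(\frac{2421}{\sqrt{-936 + 105}} - \frac{1351}{O{\left(4,42 \right)}}\right) - \frac{1}{966 + y} = \left(\frac{2421}{\sqrt{-936 + 105}} - \frac{1351}{42}\right) - \frac{1}{966 + 4011} = \left(\frac{2421}{\sqrt{-831}} - \frac{193}{6}\right) - \frac{1}{4977} = \left(\frac{2421}{i \sqrt{831}} - \frac{193}{6}\right) - \frac{1}{4977} = \left(2421 \left(- \frac{i \sqrt{831}}{831}\right) - \frac{193}{6}\right) - \frac{1}{4977} = \left(- \frac{807 i \sqrt{831}}{277} - \frac{193}{6}\right) - \frac{1}{4977} = \left(- \frac{193}{6} - \frac{807 i \sqrt{831}}{277}\right) - \frac{1}{4977} = - \frac{320189}{9954} - \frac{807 i \sqrt{831}}{277}$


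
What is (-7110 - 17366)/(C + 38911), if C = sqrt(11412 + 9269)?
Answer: -238096409/378511310 + 6119*sqrt(20681)/378511310 ≈ -0.62671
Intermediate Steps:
C = sqrt(20681) ≈ 143.81
(-7110 - 17366)/(C + 38911) = (-7110 - 17366)/(sqrt(20681) + 38911) = -24476/(38911 + sqrt(20681))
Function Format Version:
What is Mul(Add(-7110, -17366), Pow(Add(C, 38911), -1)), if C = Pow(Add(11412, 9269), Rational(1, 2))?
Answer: Add(Rational(-238096409, 378511310), Mul(Rational(6119, 378511310), Pow(20681, Rational(1, 2)))) ≈ -0.62671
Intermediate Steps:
C = Pow(20681, Rational(1, 2)) ≈ 143.81
Mul(Add(-7110, -17366), Pow(Add(C, 38911), -1)) = Mul(Add(-7110, -17366), Pow(Add(Pow(20681, Rational(1, 2)), 38911), -1)) = Mul(-24476, Pow(Add(38911, Pow(20681, Rational(1, 2))), -1))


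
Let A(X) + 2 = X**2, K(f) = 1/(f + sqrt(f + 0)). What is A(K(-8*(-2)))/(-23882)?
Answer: 799/9552800 ≈ 8.3640e-5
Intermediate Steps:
K(f) = 1/(f + sqrt(f))
A(X) = -2 + X**2
A(K(-8*(-2)))/(-23882) = (-2 + (1/(-8*(-2) + sqrt(-8*(-2))))**2)/(-23882) = (-2 + (1/(16 + sqrt(16)))**2)*(-1/23882) = (-2 + (1/(16 + 4))**2)*(-1/23882) = (-2 + (1/20)**2)*(-1/23882) = (-2 + 1/400)*(-1/23882) = -799/400*(-1/23882) = 799/9552800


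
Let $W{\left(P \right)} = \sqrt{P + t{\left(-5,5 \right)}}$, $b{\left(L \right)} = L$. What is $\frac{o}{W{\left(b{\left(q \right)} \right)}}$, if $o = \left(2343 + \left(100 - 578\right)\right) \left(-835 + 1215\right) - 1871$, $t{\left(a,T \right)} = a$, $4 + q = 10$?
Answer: $706829$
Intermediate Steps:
$q = 6$ ($q = -4 + 10 = 6$)
$W{\left(P \right)} = \sqrt{-5 + P}$ ($W{\left(P \right)} = \sqrt{P - 5} = \sqrt{-5 + P}$)
$o = 706829$ ($o = \left(2343 + \left(100 - 578\right)\right) 380 - 1871 = \left(2343 - 478\right) 380 - 1871 = 1865 \cdot 380 - 1871 = 708700 - 1871 = 706829$)
$\frac{o}{W{\left(b{\left(q \right)} \right)}} = \frac{706829}{\sqrt{-5 + 6}} = \frac{706829}{\sqrt{1}} = \frac{706829}{1} = 706829 \cdot 1 = 706829$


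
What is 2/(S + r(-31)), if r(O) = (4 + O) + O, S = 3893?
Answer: 2/3835 ≈ 0.00052151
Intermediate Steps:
r(O) = 4 + 2*O
2/(S + r(-31)) = 2/(3893 + (4 + 2*(-31))) = 2/(3893 + (4 - 62)) = 2/(3893 - 58) = 2/3835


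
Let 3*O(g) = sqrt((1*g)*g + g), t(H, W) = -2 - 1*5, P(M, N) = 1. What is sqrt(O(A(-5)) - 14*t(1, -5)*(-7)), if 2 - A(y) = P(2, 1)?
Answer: sqrt(-6174 + 3*sqrt(2))/3 ≈ 26.183*I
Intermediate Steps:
A(y) = 1 (A(y) = 2 - 1*1 = 2 - 1 = 1)
t(H, W) = -7 (t(H, W) = -2 - 5 = -7)
O(g) = sqrt(g + g**2)/3 (O(g) = sqrt((1*g)*g + g)/3 = sqrt(g*g + g)/3 = sqrt(g**2 + g)/3 = sqrt(g + g**2)/3)
sqrt(O(A(-5)) - 14*t(1, -5)*(-7)) = sqrt(sqrt(1*(1 + 1))/3 - 14*(-7)*(-7)) = sqrt(sqrt(1*2)/3 + 98*(-7)) = sqrt(sqrt(2)/3 - 686) = sqrt(-686 + sqrt(2)/3)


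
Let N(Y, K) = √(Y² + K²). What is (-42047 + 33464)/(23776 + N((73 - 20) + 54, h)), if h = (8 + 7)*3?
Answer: -34011568/94214117 + 2861*√13474/188428234 ≈ -0.35924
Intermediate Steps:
h = 45 (h = 15*3 = 45)
N(Y, K) = √(K² + Y²)
(-42047 + 33464)/(23776 + N((73 - 20) + 54, h)) = (-42047 + 33464)/(23776 + √(45² + ((73 - 20) + 54)²)) = -8583/(23776 + √(2025 + (53 + 54)²)) = -8583/(23776 + √(2025 + 107²)) = -8583/(23776 + √(2025 + 11449)) = -8583/(23776 + √13474)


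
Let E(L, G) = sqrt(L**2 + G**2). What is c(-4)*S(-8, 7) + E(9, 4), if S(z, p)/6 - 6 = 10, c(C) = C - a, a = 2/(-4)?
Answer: -336 + sqrt(97) ≈ -326.15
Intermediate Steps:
a = -1/2 (a = 2*(-1/4) = -1/2 ≈ -0.50000)
E(L, G) = sqrt(G**2 + L**2)
c(C) = 1/2 + C (c(C) = C - 1*(-1/2) = C + 1/2 = 1/2 + C)
S(z, p) = 96 (S(z, p) = 36 + 6*10 = 36 + 60 = 96)
c(-4)*S(-8, 7) + E(9, 4) = (1/2 - 4)*96 + sqrt(4**2 + 9**2) = -7/2*96 + sqrt(16 + 81) = -336 + sqrt(97)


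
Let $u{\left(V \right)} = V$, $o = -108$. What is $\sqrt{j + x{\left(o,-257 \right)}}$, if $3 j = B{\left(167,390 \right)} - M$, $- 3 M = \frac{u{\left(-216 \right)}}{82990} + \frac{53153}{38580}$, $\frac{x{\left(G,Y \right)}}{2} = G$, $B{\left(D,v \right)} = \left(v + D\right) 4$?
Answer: $\frac{\sqrt{121512316975178374245}}{480263130} \approx 22.953$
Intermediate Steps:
$B{\left(D,v \right)} = 4 D + 4 v$ ($B{\left(D,v \right)} = \left(D + v\right) 4 = 4 D + 4 v$)
$x{\left(G,Y \right)} = 2 G$
$M = - \frac{440283419}{960526260}$ ($M = - \frac{- \frac{216}{82990} + \frac{53153}{38580}}{3} = - \frac{\left(-216\right) \frac{1}{82990} + 53153 \cdot \frac{1}{38580}}{3} = - \frac{- \frac{108}{41495} + \frac{53153}{38580}}{3} = \left(- \frac{1}{3}\right) \frac{440283419}{320175420} = - \frac{440283419}{960526260} \approx -0.45838$)
$j = \frac{2140492790699}{2881578780}$ ($j = \frac{\left(4 \cdot 167 + 4 \cdot 390\right) - - \frac{440283419}{960526260}}{3} = \frac{\left(668 + 1560\right) + \frac{440283419}{960526260}}{3} = \frac{2228 + \frac{440283419}{960526260}}{3} = \frac{1}{3} \cdot \frac{2140492790699}{960526260} = \frac{2140492790699}{2881578780} \approx 742.82$)
$\sqrt{j + x{\left(o,-257 \right)}} = \sqrt{\frac{2140492790699}{2881578780} + 2 \left(-108\right)} = \sqrt{\frac{2140492790699}{2881578780} - 216} = \sqrt{\frac{1518071774219}{2881578780}} = \frac{\sqrt{121512316975178374245}}{480263130}$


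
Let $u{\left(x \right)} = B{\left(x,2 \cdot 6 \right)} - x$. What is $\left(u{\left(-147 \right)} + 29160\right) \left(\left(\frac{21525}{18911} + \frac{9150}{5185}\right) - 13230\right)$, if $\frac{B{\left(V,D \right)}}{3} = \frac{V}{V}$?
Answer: $- \frac{124636078219050}{321487} \approx -3.8769 \cdot 10^{8}$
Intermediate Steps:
$B{\left(V,D \right)} = 3$ ($B{\left(V,D \right)} = 3 \frac{V}{V} = 3 \cdot 1 = 3$)
$u{\left(x \right)} = 3 - x$
$\left(u{\left(-147 \right)} + 29160\right) \left(\left(\frac{21525}{18911} + \frac{9150}{5185}\right) - 13230\right) = \left(\left(3 - -147\right) + 29160\right) \left(\left(\frac{21525}{18911} + \frac{9150}{5185}\right) - 13230\right) = \left(\left(3 + 147\right) + 29160\right) \left(\left(21525 \cdot \frac{1}{18911} + 9150 \cdot \frac{1}{5185}\right) - 13230\right) = \left(150 + 29160\right) \left(\left(\frac{21525}{18911} + \frac{30}{17}\right) - 13230\right) = 29310 \left(\frac{933255}{321487} - 13230\right) = 29310 \left(- \frac{4252339755}{321487}\right) = - \frac{124636078219050}{321487}$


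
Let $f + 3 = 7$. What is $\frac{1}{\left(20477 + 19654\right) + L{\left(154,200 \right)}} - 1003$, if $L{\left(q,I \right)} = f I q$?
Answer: $- \frac{163820992}{163331} \approx -1003.0$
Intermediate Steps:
$f = 4$ ($f = -3 + 7 = 4$)
$L{\left(q,I \right)} = 4 I q$
$\frac{1}{\left(20477 + 19654\right) + L{\left(154,200 \right)}} - 1003 = \frac{1}{\left(20477 + 19654\right) + 4 \cdot 200 \cdot 154} - 1003 = \frac{1}{40131 + 123200} - 1003 = \frac{1}{163331} - 1003 = - \frac{163820992}{163331}$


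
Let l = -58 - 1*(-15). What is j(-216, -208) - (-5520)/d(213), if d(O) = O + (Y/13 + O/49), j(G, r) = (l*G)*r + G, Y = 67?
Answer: -273841647720/141733 ≈ -1.9321e+6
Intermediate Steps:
l = -43 (l = -58 + 15 = -43)
j(G, r) = G - 43*G*r (j(G, r) = (-43*G)*r + G = -43*G*r + G = G - 43*G*r)
d(O) = 67/13 + 50*O/49 (d(O) = O + (67/13 + O/49) = 67/13 + 50*O/49)
j(-216, -208) - (-5520)/d(213) = -216*(1 - 43*(-208)) - (-5520)/(67/13 + (50/49)*213) = -216*(1 + 8944) - (-5520)/(67/13 + 10650/49) = -216*8945 - (-5520)/141733/637 = -1932120 - (-5520)*637/141733 = -1932120 - 1*(-3516240/141733) = -1932120 + 3516240/141733 = -273841647720/141733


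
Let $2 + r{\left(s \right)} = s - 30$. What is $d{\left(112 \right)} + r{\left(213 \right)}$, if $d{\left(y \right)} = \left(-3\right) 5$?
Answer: $166$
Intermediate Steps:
$r{\left(s \right)} = -32 + s$ ($r{\left(s \right)} = -2 + \left(s - 30\right) = -2 + \left(-30 + s\right) = -32 + s$)
$d{\left(y \right)} = -15$
$d{\left(112 \right)} + r{\left(213 \right)} = -15 + \left(-32 + 213\right) = -15 + 181 = 166$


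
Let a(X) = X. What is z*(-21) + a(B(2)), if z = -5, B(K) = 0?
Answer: 105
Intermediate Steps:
z*(-21) + a(B(2)) = -5*(-21) + 0 = 105 + 0 = 105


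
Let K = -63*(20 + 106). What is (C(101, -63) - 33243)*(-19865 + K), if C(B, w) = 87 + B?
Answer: 919028165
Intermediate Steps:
K = -7938 (K = -63*126 = -7938)
(C(101, -63) - 33243)*(-19865 + K) = ((87 + 101) - 33243)*(-19865 - 7938) = (188 - 33243)*(-27803) = -33055*(-27803) = 919028165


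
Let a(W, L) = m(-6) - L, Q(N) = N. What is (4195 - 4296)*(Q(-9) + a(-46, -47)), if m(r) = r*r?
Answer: -7474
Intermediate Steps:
m(r) = r**2
a(W, L) = 36 - L (a(W, L) = (-6)**2 - L = 36 - L)
(4195 - 4296)*(Q(-9) + a(-46, -47)) = (4195 - 4296)*(-9 + (36 - 1*(-47))) = -101*(-9 + (36 + 47)) = -101*(-9 + 83) = -101*74 = -7474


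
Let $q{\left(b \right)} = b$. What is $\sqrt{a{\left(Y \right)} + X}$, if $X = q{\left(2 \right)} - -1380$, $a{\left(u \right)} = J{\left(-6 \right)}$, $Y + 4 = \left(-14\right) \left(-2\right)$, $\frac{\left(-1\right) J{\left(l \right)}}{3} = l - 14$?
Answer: $\sqrt{1442} \approx 37.974$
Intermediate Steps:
$J{\left(l \right)} = 42 - 3 l$ ($J{\left(l \right)} = - 3 \left(l - 14\right) = - 3 \left(-14 + l\right) = 42 - 3 l$)
$Y = 24$ ($Y = -4 - -28 = -4 + 28 = 24$)
$a{\left(u \right)} = 60$ ($a{\left(u \right)} = 42 - -18 = 42 + 18 = 60$)
$X = 1382$ ($X = 2 - -1380 = 2 + 1380 = 1382$)
$\sqrt{a{\left(Y \right)} + X} = \sqrt{60 + 1382} = \sqrt{1442}$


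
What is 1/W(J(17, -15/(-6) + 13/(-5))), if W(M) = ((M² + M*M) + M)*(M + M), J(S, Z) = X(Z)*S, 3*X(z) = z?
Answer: -3375/289 ≈ -11.678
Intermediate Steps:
X(z) = z/3
J(S, Z) = S*Z/3 (J(S, Z) = (Z/3)*S = S*Z/3)
W(M) = 2*M*(M + 2*M²) (W(M) = ((M² + M²) + M)*(2*M) = (2*M² + M)*(2*M) = (M + 2*M²)*(2*M) = 2*M*(M + 2*M²))
1/W(J(17, -15/(-6) + 13/(-5))) = 1/(((⅓)*17*(-15/(-6) + 13/(-5)))²*(2 + 4*((⅓)*17*(-15/(-6) + 13/(-5))))) = 1/(((⅓)*17*(-15*(-⅙) + 13*(-⅕)))²*(2 + 4*((⅓)*17*(-15*(-⅙) + 13*(-⅕))))) = 1/(((⅓)*17*(5/2 - 13/5))²*(2 + 4*((⅓)*17*(5/2 - 13/5)))) = 1/(((⅓)*17*(-⅒))²*(2 + 4*((⅓)*17*(-⅒)))) = 1/((-17/30)²*(2 + 4*(-17/30))) = 1/(289*(2 - 34/15)/900) = 1/((289/900)*(-4/15)) = 1/(-289/3375) = -3375/289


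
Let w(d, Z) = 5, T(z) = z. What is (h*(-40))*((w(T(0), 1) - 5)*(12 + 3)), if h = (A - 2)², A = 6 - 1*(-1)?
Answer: 0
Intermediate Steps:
A = 7 (A = 6 + 1 = 7)
h = 25 (h = (7 - 2)² = 5² = 25)
(h*(-40))*((w(T(0), 1) - 5)*(12 + 3)) = (25*(-40))*((5 - 5)*(12 + 3)) = -0*15 = -1000*0 = 0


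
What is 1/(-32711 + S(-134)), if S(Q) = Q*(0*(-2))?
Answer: -1/32711 ≈ -3.0571e-5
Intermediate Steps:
S(Q) = 0 (S(Q) = Q*0 = 0)
1/(-32711 + S(-134)) = 1/(-32711 + 0) = 1/(-32711) = -1/32711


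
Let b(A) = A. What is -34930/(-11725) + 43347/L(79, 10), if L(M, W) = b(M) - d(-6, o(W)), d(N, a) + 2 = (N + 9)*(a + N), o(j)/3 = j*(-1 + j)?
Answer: -4603889/79395 ≈ -57.987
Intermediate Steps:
o(j) = 3*j*(-1 + j) (o(j) = 3*(j*(-1 + j)) = 3*j*(-1 + j))
d(N, a) = -2 + (9 + N)*(N + a) (d(N, a) = -2 + (N + 9)*(a + N) = -2 + (9 + N)*(N + a))
L(M, W) = 20 + M - 9*W*(-1 + W) (L(M, W) = M - (-2 + (-6)**2 + 9*(-6) + 9*(3*W*(-1 + W)) - 18*W*(-1 + W)) = M - (-2 + 36 - 54 + 27*W*(-1 + W) - 18*W*(-1 + W)) = M - (-20 + 9*W*(-1 + W)) = M + (20 - 9*W*(-1 + W)) = 20 + M - 9*W*(-1 + W))
-34930/(-11725) + 43347/L(79, 10) = -34930/(-11725) + 43347/(20 + 79 - 9*10*(-1 + 10)) = -34930*(-1/11725) + 43347/(20 + 79 - 9*10*9) = 998/335 + 43347/(20 + 79 - 810) = 998/335 + 43347/(-711) = 998/335 + 43347*(-1/711) = 998/335 - 14449/237 = -4603889/79395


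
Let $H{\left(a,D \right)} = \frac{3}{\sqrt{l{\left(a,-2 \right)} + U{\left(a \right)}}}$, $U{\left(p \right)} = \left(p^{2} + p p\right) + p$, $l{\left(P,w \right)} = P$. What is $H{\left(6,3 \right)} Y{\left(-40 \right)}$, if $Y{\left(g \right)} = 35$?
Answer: $\frac{5 \sqrt{21}}{2} \approx 11.456$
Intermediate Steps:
$U{\left(p \right)} = p + 2 p^{2}$ ($U{\left(p \right)} = \left(p^{2} + p^{2}\right) + p = 2 p^{2} + p = p + 2 p^{2}$)
$H{\left(a,D \right)} = \frac{3}{\sqrt{a + a \left(1 + 2 a\right)}}$
$H{\left(6,3 \right)} Y{\left(-40 \right)} = \frac{3 \sqrt{2}}{2 \sqrt{6} \sqrt{1 + 6}} \cdot 35 = \frac{3 \sqrt{2}}{2 \sqrt{42}} \cdot 35 = \frac{3 \sqrt{2} \frac{\sqrt{42}}{42}}{2} \cdot 35 = \frac{\sqrt{21}}{14} \cdot 35 = \frac{5 \sqrt{21}}{2}$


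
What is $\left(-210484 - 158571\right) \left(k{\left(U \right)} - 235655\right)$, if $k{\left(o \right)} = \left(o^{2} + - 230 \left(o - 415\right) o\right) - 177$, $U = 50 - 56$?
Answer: $301435266680$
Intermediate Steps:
$U = -6$
$k{\left(o \right)} = -177 + o^{2} + o \left(95450 - 230 o\right)$ ($k{\left(o \right)} = \left(o^{2} + - 230 \left(-415 + o\right) o\right) - 177 = \left(o^{2} + \left(95450 - 230 o\right) o\right) - 177 = \left(o^{2} + o \left(95450 - 230 o\right)\right) - 177 = -177 + o^{2} + o \left(95450 - 230 o\right)$)
$\left(-210484 - 158571\right) \left(k{\left(U \right)} - 235655\right) = \left(-210484 - 158571\right) \left(\left(-177 - 229 \left(-6\right)^{2} + 95450 \left(-6\right)\right) - 235655\right) = - 369055 \left(\left(-177 - 8244 - 572700\right) - 235655\right) = - 369055 \left(-581121 - 235655\right) = \left(-369055\right) \left(-816776\right) = 301435266680$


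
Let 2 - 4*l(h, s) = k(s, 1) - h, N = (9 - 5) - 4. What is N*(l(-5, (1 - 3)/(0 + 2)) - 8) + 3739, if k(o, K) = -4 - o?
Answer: 3739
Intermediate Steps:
N = 0 (N = 4 - 4 = 0)
l(h, s) = 3/2 + h/4 + s/4 (l(h, s) = 1/2 - ((-4 - s) - h)/4 = 1/2 - (-4 - h - s)/4 = 1/2 + (1 + h/4 + s/4) = 3/2 + h/4 + s/4)
N*(l(-5, (1 - 3)/(0 + 2)) - 8) + 3739 = 0*((3/2 + (1/4)*(-5) + ((1 - 3)/(0 + 2))/4) - 8) + 3739 = 0*((3/2 - 5/4 + (-2/2)/4) - 8) + 3739 = 0*((3/2 - 5/4 + (-2*1/2)/4) - 8) + 3739 = 0*((3/2 - 5/4 + (1/4)*(-1)) - 8) + 3739 = 0*((3/2 - 5/4 - 1/4) - 8) + 3739 = 0*(0 - 8) + 3739 = 0*(-8) + 3739 = 0 + 3739 = 3739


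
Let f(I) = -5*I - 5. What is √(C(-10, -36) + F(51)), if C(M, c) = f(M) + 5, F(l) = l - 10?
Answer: √91 ≈ 9.5394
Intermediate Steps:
f(I) = -5 - 5*I
F(l) = -10 + l
C(M, c) = -5*M (C(M, c) = (-5 - 5*M) + 5 = -5*M)
√(C(-10, -36) + F(51)) = √(-5*(-10) + (-10 + 51)) = √(50 + 41) = √91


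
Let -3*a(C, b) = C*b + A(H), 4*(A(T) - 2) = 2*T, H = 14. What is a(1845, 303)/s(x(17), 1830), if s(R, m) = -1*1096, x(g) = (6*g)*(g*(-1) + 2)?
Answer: 46587/274 ≈ 170.03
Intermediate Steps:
A(T) = 2 + T/2 (A(T) = 2 + (2*T)/4 = 2 + T/2)
x(g) = 6*g*(2 - g) (x(g) = (6*g)*(-g + 2) = (6*g)*(2 - g) = 6*g*(2 - g))
s(R, m) = -1096
a(C, b) = -3 - C*b/3 (a(C, b) = -(C*b + (2 + (½)*14))/3 = -(C*b + (2 + 7))/3 = -(C*b + 9)/3 = -(9 + C*b)/3 = -3 - C*b/3)
a(1845, 303)/s(x(17), 1830) = (-3 - ⅓*1845*303)/(-1096) = (-3 - 186345)*(-1/1096) = -186348*(-1/1096) = 46587/274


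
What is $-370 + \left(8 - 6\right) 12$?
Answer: $-346$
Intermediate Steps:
$-370 + \left(8 - 6\right) 12 = -370 + 2 \cdot 12 = -370 + 24 = -346$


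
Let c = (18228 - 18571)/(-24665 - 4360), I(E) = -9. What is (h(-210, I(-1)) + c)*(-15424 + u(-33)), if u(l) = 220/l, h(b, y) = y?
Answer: 12076749544/87075 ≈ 1.3869e+5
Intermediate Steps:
c = 343/29025 (c = -343/(-29025) = -343*(-1/29025) = 343/29025 ≈ 0.011817)
(h(-210, I(-1)) + c)*(-15424 + u(-33)) = (-9 + 343/29025)*(-15424 + 220/(-33)) = -260882*(-15424 + 220*(-1/33))/29025 = -260882*(-15424 - 20/3)/29025 = -260882/29025*(-46292/3) = 12076749544/87075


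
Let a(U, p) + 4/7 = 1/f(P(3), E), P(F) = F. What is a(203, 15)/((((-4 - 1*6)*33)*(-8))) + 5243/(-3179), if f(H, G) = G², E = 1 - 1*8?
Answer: -1868651/1132880 ≈ -1.6495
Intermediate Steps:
E = -7 (E = 1 - 8 = -7)
a(U, p) = -27/49 (a(U, p) = -4/7 + 1/((-7)²) = -4/7 + 1/49 = -27/49)
a(203, 15)/((((-4 - 1*6)*33)*(-8))) + 5243/(-3179) = -27*(-1/(264*(-4 - 1*6)))/49 + 5243/(-3179) = -27*(-1/(264*(-4 - 6)))/49 + 5243*(-1/3179) = -27/(49*(-10*33*(-8))) - 5243/3179 = -27/(49*((-330*(-8)))) - 5243/3179 = -27/49/2640 - 5243/3179 = -27/49*1/2640 - 5243/3179 = -9/43120 - 5243/3179 = -1868651/1132880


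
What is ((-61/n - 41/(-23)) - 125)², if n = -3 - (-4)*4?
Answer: 1462680025/89401 ≈ 16361.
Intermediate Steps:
n = 13 (n = -3 - 1*(-16) = -3 + 16 = 13)
((-61/n - 41/(-23)) - 125)² = ((-61/13 - 41/(-23)) - 125)² = ((-61*1/13 - 41*(-1/23)) - 125)² = ((-61/13 + 41/23) - 125)² = (-870/299 - 125)² = (-38245/299)² = 1462680025/89401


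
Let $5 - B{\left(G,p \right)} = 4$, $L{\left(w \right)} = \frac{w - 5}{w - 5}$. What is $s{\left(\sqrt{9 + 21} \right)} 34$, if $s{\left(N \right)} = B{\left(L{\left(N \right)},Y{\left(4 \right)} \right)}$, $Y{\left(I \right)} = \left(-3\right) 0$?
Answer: $34$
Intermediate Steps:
$L{\left(w \right)} = 1$ ($L{\left(w \right)} = \frac{-5 + w}{-5 + w} = 1$)
$Y{\left(I \right)} = 0$
$B{\left(G,p \right)} = 1$ ($B{\left(G,p \right)} = 5 - 4 = 1$)
$s{\left(N \right)} = 1$
$s{\left(\sqrt{9 + 21} \right)} 34 = 1 \cdot 34 = 34$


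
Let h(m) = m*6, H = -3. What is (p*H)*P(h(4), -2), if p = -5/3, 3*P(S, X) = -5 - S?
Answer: -145/3 ≈ -48.333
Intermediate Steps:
h(m) = 6*m
P(S, X) = -5/3 - S/3 (P(S, X) = (-5 - S)/3 = -5/3 - S/3)
p = -5/3 (p = -5*1/3 = -5/3 ≈ -1.6667)
(p*H)*P(h(4), -2) = (-5/3*(-3))*(-5/3 - 2*4) = 5*(-5/3 - 1/3*24) = 5*(-5/3 - 8) = 5*(-29/3) = -145/3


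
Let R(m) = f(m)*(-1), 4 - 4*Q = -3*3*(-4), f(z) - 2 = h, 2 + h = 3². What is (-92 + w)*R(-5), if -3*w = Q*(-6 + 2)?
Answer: 924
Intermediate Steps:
h = 7 (h = -2 + 3² = -2 + 9 = 7)
f(z) = 9 (f(z) = 2 + 7 = 9)
Q = -8 (Q = 1 - (-3*3)*(-4)/4 = 1 - (-9)*(-4)/4 = 1 - ¼*36 = 1 - 9 = -8)
w = -32/3 (w = -(-8)*(-6 + 2)/3 = -(-8)*(-4)/3 = -⅓*32 = -32/3 ≈ -10.667)
R(m) = -9 (R(m) = 9*(-1) = -9)
(-92 + w)*R(-5) = (-92 - 32/3)*(-9) = -308/3*(-9) = 924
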